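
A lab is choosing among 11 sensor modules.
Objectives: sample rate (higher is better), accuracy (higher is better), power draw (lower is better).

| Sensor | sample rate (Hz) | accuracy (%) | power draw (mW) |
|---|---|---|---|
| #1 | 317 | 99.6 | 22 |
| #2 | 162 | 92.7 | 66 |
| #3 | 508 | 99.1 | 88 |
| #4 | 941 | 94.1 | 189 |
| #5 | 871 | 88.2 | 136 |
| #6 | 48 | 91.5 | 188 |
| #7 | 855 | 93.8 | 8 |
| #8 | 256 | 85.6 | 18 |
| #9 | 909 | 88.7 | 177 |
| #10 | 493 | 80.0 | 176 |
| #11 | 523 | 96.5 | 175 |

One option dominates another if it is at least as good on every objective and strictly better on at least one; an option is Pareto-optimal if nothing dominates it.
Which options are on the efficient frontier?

#1: not dominated (best accuracy).
#2: dominated by #1 (sample rate 317≥162, accuracy 99.6≥92.7, power draw 22≤66).
#3: not dominated.
#4: not dominated (best sample rate).
#5: not dominated.
#6: dominated by #1 (sample rate 317≥48, accuracy 99.6≥91.5, power draw 22≤188).
#7: not dominated (best power draw).
#8: dominated by #7 (sample rate 855≥256, accuracy 93.8≥85.6, power draw 8≤18).
#9: not dominated.
#10: dominated by #3 (sample rate 508≥493, accuracy 99.1≥80.0, power draw 88≤176).
#11: not dominated.

#1, #3, #4, #5, #7, #9, #11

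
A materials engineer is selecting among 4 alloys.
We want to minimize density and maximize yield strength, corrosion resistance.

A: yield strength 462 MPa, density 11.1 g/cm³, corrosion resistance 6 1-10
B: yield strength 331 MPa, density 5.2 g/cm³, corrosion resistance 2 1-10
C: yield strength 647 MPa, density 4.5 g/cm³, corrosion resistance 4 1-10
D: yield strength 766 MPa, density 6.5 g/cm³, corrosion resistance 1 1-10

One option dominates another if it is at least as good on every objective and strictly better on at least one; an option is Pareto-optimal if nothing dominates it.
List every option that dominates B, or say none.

C

C: yield strength 647≥331, density 4.5≤5.2, corrosion resistance 4≥2 — dominates B.
Others (A, D) are each worse than B on at least one objective.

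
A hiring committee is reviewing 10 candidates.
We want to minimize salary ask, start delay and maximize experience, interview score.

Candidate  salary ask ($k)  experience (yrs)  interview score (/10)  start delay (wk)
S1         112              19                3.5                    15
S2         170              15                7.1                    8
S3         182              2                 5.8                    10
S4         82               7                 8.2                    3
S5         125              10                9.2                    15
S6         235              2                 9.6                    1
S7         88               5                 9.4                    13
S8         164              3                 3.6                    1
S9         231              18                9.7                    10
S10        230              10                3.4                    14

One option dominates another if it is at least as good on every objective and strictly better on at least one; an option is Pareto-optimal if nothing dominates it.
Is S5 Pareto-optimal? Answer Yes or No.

Yes

S1: worse on interview score (3.5 vs 9.2).
S2: worse on salary ask (170 vs 125).
S3: worse on salary ask (182 vs 125).
S4: worse on experience (7 vs 10).
S6: worse on salary ask (235 vs 125).
S7: worse on experience (5 vs 10).
S8: worse on salary ask (164 vs 125).
S9: worse on salary ask (231 vs 125).
S10: worse on salary ask (230 vs 125).
No option is at least as good as S5 on every objective and strictly better on one.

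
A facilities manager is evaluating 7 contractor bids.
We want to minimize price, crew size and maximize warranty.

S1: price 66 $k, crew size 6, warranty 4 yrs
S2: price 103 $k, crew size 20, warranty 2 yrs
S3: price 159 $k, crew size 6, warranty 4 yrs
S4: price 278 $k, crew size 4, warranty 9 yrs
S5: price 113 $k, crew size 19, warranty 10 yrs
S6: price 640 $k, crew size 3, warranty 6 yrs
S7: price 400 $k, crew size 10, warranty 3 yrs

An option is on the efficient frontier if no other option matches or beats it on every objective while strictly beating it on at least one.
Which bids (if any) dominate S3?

S1

S1: price 66≤159, crew size 6≤6, warranty 4≥4 — dominates S3.
Others (S2, S4, S5, S6, S7) are each worse than S3 on at least one objective.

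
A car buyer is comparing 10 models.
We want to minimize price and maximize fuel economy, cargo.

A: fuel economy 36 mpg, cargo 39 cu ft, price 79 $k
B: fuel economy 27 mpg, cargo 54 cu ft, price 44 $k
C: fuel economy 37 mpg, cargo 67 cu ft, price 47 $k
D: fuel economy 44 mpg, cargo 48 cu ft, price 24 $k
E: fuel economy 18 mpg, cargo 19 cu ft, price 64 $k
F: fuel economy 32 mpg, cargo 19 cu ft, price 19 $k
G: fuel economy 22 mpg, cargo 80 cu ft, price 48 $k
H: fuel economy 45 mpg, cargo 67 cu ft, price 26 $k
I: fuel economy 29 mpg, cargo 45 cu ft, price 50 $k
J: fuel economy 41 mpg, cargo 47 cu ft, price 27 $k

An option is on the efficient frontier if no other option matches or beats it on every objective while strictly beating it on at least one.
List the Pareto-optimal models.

D, F, G, H

A: dominated by C (fuel economy 37≥36, cargo 67≥39, price 47≤79).
B: dominated by H (fuel economy 45≥27, cargo 67≥54, price 26≤44).
C: dominated by H (fuel economy 45≥37, cargo 67≥67, price 26≤47).
D: not dominated.
E: dominated by B (fuel economy 27≥18, cargo 54≥19, price 44≤64).
F: not dominated (best price).
G: not dominated (best cargo).
H: not dominated (best fuel economy).
I: dominated by C (fuel economy 37≥29, cargo 67≥45, price 47≤50).
J: dominated by D (fuel economy 44≥41, cargo 48≥47, price 24≤27).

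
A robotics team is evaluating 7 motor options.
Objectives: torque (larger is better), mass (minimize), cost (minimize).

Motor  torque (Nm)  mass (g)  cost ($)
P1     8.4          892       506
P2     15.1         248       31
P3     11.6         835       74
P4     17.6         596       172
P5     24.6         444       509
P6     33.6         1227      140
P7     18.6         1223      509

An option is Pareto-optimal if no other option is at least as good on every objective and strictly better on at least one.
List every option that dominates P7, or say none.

P5: torque 24.6≥18.6, mass 444≤1223, cost 509≤509 — dominates P7.
Others (P1, P2, P3, P4, P6) are each worse than P7 on at least one objective.

P5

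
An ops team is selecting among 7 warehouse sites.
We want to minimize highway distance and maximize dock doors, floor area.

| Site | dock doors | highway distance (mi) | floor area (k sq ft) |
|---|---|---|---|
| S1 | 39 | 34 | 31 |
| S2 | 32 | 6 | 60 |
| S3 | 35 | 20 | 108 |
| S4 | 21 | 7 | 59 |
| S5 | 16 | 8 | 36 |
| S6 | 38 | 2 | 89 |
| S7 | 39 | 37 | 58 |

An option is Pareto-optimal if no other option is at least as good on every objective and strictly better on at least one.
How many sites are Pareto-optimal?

S1: not dominated.
S2: dominated by S6 (dock doors 38≥32, highway distance 2≤6, floor area 89≥60).
S3: not dominated (best floor area).
S4: dominated by S2 (dock doors 32≥21, highway distance 6≤7, floor area 60≥59).
S5: dominated by S2 (dock doors 32≥16, highway distance 6≤8, floor area 60≥36).
S6: not dominated (best highway distance).
S7: not dominated.
Pareto-optimal: S1, S3, S6, S7 → 4.

4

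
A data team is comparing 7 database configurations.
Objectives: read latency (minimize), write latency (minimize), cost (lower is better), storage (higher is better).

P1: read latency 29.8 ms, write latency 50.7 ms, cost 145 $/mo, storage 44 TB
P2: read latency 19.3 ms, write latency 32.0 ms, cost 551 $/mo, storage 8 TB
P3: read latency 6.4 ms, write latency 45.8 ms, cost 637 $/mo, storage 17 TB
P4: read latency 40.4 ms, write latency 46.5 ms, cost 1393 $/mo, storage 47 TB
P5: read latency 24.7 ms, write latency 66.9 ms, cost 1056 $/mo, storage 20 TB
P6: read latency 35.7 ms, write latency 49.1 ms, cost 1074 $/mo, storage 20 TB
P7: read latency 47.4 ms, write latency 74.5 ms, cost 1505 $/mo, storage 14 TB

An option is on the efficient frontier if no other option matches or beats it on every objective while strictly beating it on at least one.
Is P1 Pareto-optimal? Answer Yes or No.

Yes

P2: worse on cost (551 vs 145).
P3: worse on cost (637 vs 145).
P4: worse on read latency (40.4 vs 29.8).
P5: worse on write latency (66.9 vs 50.7).
P6: worse on read latency (35.7 vs 29.8).
P7: worse on read latency (47.4 vs 29.8).
No option is at least as good as P1 on every objective and strictly better on one.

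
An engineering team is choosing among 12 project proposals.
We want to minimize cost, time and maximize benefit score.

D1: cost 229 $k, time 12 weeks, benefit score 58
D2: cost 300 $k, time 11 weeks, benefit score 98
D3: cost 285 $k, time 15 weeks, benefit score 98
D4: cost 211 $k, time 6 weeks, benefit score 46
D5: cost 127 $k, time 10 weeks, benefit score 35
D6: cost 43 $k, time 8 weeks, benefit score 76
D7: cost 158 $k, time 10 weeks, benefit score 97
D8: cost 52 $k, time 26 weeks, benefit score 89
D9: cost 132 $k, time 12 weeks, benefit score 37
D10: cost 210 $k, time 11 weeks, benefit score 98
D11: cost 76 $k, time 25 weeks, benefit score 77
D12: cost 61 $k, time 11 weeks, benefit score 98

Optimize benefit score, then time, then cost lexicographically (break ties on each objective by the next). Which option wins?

First maximize benefit score: best is 98, kept {D2, D3, D10, D12}.
Then minimize time: best is 11, kept {D2, D10, D12}.
Then minimize cost: best is 61, kept {D12}.

D12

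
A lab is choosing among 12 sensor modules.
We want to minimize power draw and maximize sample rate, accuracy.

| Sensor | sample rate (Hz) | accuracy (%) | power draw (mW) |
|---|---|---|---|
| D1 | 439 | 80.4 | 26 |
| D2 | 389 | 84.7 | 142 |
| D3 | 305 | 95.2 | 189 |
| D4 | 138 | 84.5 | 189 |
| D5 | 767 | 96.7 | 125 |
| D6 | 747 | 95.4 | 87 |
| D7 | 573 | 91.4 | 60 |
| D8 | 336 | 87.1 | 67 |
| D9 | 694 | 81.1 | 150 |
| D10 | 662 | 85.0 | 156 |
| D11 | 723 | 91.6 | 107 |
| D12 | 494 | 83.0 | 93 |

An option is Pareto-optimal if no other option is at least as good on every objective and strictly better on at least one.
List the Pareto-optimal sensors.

D1, D5, D6, D7

D1: not dominated (best power draw).
D2: dominated by D5 (sample rate 767≥389, accuracy 96.7≥84.7, power draw 125≤142).
D3: dominated by D5 (sample rate 767≥305, accuracy 96.7≥95.2, power draw 125≤189).
D4: dominated by D2 (sample rate 389≥138, accuracy 84.7≥84.5, power draw 142≤189).
D5: not dominated (best sample rate).
D6: not dominated.
D7: not dominated.
D8: dominated by D7 (sample rate 573≥336, accuracy 91.4≥87.1, power draw 60≤67).
D9: dominated by D5 (sample rate 767≥694, accuracy 96.7≥81.1, power draw 125≤150).
D10: dominated by D5 (sample rate 767≥662, accuracy 96.7≥85.0, power draw 125≤156).
D11: dominated by D6 (sample rate 747≥723, accuracy 95.4≥91.6, power draw 87≤107).
D12: dominated by D6 (sample rate 747≥494, accuracy 95.4≥83.0, power draw 87≤93).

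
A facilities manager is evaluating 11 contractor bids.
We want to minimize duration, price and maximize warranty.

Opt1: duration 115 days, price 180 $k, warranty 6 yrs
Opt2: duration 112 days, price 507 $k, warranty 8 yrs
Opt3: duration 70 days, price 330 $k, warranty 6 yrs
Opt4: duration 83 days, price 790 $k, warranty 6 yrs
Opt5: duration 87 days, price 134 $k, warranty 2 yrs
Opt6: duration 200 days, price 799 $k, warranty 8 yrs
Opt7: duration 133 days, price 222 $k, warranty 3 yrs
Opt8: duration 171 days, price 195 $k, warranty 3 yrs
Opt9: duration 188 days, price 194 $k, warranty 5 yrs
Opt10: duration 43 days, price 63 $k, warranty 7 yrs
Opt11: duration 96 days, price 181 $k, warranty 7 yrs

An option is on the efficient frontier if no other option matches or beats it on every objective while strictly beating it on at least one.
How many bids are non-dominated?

Opt1: dominated by Opt10 (duration 43≤115, price 63≤180, warranty 7≥6).
Opt2: not dominated.
Opt3: dominated by Opt10 (duration 43≤70, price 63≤330, warranty 7≥6).
Opt4: dominated by Opt3 (duration 70≤83, price 330≤790, warranty 6≥6).
Opt5: dominated by Opt10 (duration 43≤87, price 63≤134, warranty 7≥2).
Opt6: dominated by Opt2 (duration 112≤200, price 507≤799, warranty 8≥8).
Opt7: dominated by Opt1 (duration 115≤133, price 180≤222, warranty 6≥3).
Opt8: dominated by Opt1 (duration 115≤171, price 180≤195, warranty 6≥3).
Opt9: dominated by Opt1 (duration 115≤188, price 180≤194, warranty 6≥5).
Opt10: not dominated (best duration).
Opt11: dominated by Opt10 (duration 43≤96, price 63≤181, warranty 7≥7).
Pareto-optimal: Opt2, Opt10 → 2.

2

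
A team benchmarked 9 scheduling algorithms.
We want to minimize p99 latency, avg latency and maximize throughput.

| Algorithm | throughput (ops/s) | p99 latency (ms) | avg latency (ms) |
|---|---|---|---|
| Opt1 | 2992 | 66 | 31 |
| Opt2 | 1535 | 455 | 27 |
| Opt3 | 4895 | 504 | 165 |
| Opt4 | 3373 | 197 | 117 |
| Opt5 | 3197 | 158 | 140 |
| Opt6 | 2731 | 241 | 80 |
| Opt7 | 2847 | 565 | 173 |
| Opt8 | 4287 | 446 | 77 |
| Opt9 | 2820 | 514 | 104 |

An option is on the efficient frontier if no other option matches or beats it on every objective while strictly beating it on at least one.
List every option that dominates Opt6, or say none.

Opt1: throughput 2992≥2731, p99 latency 66≤241, avg latency 31≤80 — dominates Opt6.
Others (Opt2, Opt3, Opt4, Opt5, Opt7, Opt8, Opt9) are each worse than Opt6 on at least one objective.

Opt1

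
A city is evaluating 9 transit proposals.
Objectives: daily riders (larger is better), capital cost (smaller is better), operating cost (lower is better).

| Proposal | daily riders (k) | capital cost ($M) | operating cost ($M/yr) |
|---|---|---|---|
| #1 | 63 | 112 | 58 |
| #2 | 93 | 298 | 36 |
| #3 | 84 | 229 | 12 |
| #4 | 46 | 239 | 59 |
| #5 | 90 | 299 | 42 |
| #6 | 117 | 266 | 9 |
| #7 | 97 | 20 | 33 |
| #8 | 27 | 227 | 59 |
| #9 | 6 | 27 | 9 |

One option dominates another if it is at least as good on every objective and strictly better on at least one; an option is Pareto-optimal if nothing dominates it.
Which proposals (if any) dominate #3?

none

#1: worse on daily riders (63 vs 84).
#2: worse on capital cost (298 vs 229).
#4: worse on daily riders (46 vs 84).
#5: worse on capital cost (299 vs 229).
#6: worse on capital cost (266 vs 229).
#7: worse on operating cost (33 vs 12).
#8: worse on daily riders (27 vs 84).
#9: worse on daily riders (6 vs 84).
No option dominates #3.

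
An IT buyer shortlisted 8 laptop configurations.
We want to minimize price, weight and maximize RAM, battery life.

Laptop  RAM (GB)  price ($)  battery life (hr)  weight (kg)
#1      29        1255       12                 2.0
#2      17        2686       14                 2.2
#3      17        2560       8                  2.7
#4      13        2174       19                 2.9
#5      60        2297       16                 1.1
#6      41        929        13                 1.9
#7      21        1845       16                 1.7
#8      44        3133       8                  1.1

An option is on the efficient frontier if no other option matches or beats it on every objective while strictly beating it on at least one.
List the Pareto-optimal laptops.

#4, #5, #6, #7

#1: dominated by #6 (RAM 41≥29, price 929≤1255, battery life 13≥12, weight 1.9≤2.0).
#2: dominated by #5 (RAM 60≥17, price 2297≤2686, battery life 16≥14, weight 1.1≤2.2).
#3: dominated by #1 (RAM 29≥17, price 1255≤2560, battery life 12≥8, weight 2.0≤2.7).
#4: not dominated (best battery life).
#5: not dominated (best RAM).
#6: not dominated (best price).
#7: not dominated.
#8: dominated by #5 (RAM 60≥44, price 2297≤3133, battery life 16≥8, weight 1.1≤1.1).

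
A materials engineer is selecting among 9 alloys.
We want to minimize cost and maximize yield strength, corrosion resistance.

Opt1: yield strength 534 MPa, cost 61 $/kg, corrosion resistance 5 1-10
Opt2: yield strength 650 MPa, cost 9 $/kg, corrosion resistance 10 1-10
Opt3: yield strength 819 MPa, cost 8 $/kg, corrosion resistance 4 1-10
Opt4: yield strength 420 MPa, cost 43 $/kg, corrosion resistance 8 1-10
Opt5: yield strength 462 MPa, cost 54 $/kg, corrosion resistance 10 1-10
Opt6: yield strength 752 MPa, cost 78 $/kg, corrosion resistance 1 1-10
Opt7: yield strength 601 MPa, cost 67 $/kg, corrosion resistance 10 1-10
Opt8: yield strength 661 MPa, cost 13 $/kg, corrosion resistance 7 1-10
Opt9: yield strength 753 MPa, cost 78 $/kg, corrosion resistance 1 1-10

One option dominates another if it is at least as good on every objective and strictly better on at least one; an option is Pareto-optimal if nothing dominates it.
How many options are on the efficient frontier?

Opt1: dominated by Opt2 (yield strength 650≥534, cost 9≤61, corrosion resistance 10≥5).
Opt2: not dominated.
Opt3: not dominated (best yield strength).
Opt4: dominated by Opt2 (yield strength 650≥420, cost 9≤43, corrosion resistance 10≥8).
Opt5: dominated by Opt2 (yield strength 650≥462, cost 9≤54, corrosion resistance 10≥10).
Opt6: dominated by Opt3 (yield strength 819≥752, cost 8≤78, corrosion resistance 4≥1).
Opt7: dominated by Opt2 (yield strength 650≥601, cost 9≤67, corrosion resistance 10≥10).
Opt8: not dominated.
Opt9: dominated by Opt3 (yield strength 819≥753, cost 8≤78, corrosion resistance 4≥1).
Pareto-optimal: Opt2, Opt3, Opt8 → 3.

3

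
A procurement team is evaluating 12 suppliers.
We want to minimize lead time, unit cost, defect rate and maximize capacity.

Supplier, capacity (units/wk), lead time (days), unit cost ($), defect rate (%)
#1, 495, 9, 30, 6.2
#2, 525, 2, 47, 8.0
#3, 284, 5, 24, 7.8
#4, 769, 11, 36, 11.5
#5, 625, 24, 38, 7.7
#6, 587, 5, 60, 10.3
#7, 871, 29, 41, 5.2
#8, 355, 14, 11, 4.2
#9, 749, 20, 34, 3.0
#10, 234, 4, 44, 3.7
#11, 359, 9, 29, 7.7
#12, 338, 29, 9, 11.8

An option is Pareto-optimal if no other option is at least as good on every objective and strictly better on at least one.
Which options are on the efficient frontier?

#1, #2, #3, #4, #6, #7, #8, #9, #10, #11, #12

#1: not dominated.
#2: not dominated (best lead time).
#3: not dominated.
#4: not dominated.
#5: dominated by #9 (capacity 749≥625, lead time 20≤24, unit cost 34≤38, defect rate 3.0≤7.7).
#6: not dominated.
#7: not dominated (best capacity).
#8: not dominated.
#9: not dominated (best defect rate).
#10: not dominated.
#11: not dominated.
#12: not dominated (best unit cost).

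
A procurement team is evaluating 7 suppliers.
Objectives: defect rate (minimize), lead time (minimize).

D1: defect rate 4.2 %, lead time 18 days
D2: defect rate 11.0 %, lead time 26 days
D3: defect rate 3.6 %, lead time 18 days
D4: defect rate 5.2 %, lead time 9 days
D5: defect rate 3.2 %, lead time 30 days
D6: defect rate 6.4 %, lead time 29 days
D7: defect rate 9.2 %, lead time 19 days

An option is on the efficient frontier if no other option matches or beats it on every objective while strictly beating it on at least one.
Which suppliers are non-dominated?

D3, D4, D5

D1: dominated by D3 (defect rate 3.6≤4.2, lead time 18≤18).
D2: dominated by D1 (defect rate 4.2≤11.0, lead time 18≤26).
D3: not dominated.
D4: not dominated (best lead time).
D5: not dominated (best defect rate).
D6: dominated by D1 (defect rate 4.2≤6.4, lead time 18≤29).
D7: dominated by D1 (defect rate 4.2≤9.2, lead time 18≤19).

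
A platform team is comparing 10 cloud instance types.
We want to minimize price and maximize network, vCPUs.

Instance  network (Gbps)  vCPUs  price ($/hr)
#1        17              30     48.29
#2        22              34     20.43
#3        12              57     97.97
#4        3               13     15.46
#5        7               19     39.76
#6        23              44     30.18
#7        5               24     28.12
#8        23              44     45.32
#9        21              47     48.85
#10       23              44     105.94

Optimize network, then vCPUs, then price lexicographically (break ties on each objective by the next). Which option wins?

#6

First maximize network: best is 23, kept {#6, #8, #10}.
Then maximize vCPUs: best is 44, kept {#6, #8, #10}.
Then minimize price: best is 30.18, kept {#6}.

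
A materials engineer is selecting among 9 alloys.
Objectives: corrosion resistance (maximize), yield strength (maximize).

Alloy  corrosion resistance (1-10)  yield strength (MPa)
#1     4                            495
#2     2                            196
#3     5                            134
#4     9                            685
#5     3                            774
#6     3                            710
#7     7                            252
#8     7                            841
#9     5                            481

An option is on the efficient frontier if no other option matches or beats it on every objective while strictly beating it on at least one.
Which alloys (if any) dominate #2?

#1: corrosion resistance 4≥2, yield strength 495≥196 — dominates #2.
#4: corrosion resistance 9≥2, yield strength 685≥196 — dominates #2.
#5: corrosion resistance 3≥2, yield strength 774≥196 — dominates #2.
#6: corrosion resistance 3≥2, yield strength 710≥196 — dominates #2.
#7: corrosion resistance 7≥2, yield strength 252≥196 — dominates #2.
#8: corrosion resistance 7≥2, yield strength 841≥196 — dominates #2.
#9: corrosion resistance 5≥2, yield strength 481≥196 — dominates #2.
Others (#3) are each worse than #2 on at least one objective.

#1, #4, #5, #6, #7, #8, #9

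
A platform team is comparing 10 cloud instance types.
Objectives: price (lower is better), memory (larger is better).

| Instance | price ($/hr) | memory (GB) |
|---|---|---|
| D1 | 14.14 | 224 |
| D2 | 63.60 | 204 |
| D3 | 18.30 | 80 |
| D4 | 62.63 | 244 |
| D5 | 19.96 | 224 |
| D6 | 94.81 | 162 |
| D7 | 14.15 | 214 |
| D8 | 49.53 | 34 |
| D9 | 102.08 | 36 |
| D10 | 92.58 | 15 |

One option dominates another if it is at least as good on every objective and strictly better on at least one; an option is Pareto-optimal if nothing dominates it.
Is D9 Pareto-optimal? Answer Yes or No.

D1 vs D9: price 14.14≤102.08, memory 224≥36 — D1 is at least as good on every objective and strictly better on at least one, so D1 dominates D9.

No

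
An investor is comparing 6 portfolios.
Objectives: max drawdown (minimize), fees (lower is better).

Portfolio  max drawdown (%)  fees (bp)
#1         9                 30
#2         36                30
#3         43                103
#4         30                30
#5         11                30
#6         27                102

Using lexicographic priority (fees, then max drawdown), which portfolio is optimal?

#1

First minimize fees: best is 30, kept {#1, #2, #4, #5}.
Then minimize max drawdown: best is 9, kept {#1}.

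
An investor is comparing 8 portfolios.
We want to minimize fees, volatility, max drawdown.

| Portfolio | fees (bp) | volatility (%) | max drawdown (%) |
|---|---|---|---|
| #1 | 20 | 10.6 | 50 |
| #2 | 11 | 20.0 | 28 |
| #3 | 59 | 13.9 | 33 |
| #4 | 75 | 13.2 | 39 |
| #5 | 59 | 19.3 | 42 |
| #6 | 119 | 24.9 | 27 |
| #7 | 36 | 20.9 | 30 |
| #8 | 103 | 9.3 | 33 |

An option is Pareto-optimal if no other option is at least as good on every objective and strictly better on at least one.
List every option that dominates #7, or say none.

#2

#2: fees 11≤36, volatility 20.0≤20.9, max drawdown 28≤30 — dominates #7.
Others (#1, #3, #4, #5, #6, #8) are each worse than #7 on at least one objective.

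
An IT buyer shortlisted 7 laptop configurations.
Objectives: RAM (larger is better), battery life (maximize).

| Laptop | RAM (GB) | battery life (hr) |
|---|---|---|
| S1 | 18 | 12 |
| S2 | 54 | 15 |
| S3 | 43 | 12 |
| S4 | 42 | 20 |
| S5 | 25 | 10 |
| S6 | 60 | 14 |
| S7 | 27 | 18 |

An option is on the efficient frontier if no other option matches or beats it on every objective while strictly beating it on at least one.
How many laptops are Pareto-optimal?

S1: dominated by S2 (RAM 54≥18, battery life 15≥12).
S2: not dominated.
S3: dominated by S2 (RAM 54≥43, battery life 15≥12).
S4: not dominated (best battery life).
S5: dominated by S2 (RAM 54≥25, battery life 15≥10).
S6: not dominated (best RAM).
S7: dominated by S4 (RAM 42≥27, battery life 20≥18).
Pareto-optimal: S2, S4, S6 → 3.

3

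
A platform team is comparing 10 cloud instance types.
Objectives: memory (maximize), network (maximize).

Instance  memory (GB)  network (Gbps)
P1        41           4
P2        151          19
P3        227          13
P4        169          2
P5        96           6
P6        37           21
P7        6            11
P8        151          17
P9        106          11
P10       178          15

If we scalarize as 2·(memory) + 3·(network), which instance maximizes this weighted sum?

P1: 2·41 + 3·4 = 94
P2: 2·151 + 3·19 = 359
P3: 2·227 + 3·13 = 493
P4: 2·169 + 3·2 = 344
P5: 2·96 + 3·6 = 210
P6: 2·37 + 3·21 = 137
P7: 2·6 + 3·11 = 45
P8: 2·151 + 3·17 = 353
P9: 2·106 + 3·11 = 245
P10: 2·178 + 3·15 = 401
Highest: P3 at 493.

P3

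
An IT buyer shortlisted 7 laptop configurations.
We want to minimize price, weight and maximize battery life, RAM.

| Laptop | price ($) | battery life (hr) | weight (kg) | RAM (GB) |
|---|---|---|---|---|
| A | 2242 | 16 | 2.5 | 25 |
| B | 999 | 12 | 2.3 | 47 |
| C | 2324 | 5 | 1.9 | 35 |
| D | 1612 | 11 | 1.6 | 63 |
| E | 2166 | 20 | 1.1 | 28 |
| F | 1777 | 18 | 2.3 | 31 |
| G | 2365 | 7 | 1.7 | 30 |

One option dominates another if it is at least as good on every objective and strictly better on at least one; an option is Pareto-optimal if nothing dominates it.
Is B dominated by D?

D vs B: D is worse on price (1612 vs 999), so it does not dominate B.

No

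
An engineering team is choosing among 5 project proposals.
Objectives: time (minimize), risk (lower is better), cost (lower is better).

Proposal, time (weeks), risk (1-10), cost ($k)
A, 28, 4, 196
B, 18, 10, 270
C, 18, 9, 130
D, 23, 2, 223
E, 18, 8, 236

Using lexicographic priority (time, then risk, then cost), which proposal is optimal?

First minimize time: best is 18, kept {B, C, E}.
Then minimize risk: best is 8, kept {E}.

E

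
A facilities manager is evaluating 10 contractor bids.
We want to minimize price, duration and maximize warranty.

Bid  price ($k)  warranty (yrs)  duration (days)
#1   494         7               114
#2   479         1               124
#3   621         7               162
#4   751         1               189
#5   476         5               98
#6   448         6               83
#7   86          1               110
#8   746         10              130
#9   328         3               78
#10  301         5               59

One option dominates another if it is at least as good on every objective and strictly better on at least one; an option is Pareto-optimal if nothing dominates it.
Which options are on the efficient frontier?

#1: not dominated.
#2: dominated by #5 (price 476≤479, warranty 5≥1, duration 98≤124).
#3: dominated by #1 (price 494≤621, warranty 7≥7, duration 114≤162).
#4: dominated by #1 (price 494≤751, warranty 7≥1, duration 114≤189).
#5: dominated by #6 (price 448≤476, warranty 6≥5, duration 83≤98).
#6: not dominated.
#7: not dominated (best price).
#8: not dominated (best warranty).
#9: dominated by #10 (price 301≤328, warranty 5≥3, duration 59≤78).
#10: not dominated (best duration).

#1, #6, #7, #8, #10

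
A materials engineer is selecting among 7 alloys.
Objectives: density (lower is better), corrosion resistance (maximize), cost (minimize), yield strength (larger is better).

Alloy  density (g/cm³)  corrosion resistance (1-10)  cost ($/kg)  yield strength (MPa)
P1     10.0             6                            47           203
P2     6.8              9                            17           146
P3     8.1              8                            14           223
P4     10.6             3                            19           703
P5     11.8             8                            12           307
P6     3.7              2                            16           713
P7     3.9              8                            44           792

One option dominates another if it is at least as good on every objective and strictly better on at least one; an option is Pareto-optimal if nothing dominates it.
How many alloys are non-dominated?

6

P1: dominated by P3 (density 8.1≤10.0, corrosion resistance 8≥6, cost 14≤47, yield strength 223≥203).
P2: not dominated (best corrosion resistance).
P3: not dominated.
P4: not dominated.
P5: not dominated (best cost).
P6: not dominated (best density).
P7: not dominated (best yield strength).
Pareto-optimal: P2, P3, P4, P5, P6, P7 → 6.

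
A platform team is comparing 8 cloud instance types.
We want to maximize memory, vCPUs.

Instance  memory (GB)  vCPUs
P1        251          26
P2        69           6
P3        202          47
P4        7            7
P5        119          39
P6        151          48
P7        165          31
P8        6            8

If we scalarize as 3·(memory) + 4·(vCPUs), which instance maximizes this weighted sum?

P1: 3·251 + 4·26 = 857
P2: 3·69 + 4·6 = 231
P3: 3·202 + 4·47 = 794
P4: 3·7 + 4·7 = 49
P5: 3·119 + 4·39 = 513
P6: 3·151 + 4·48 = 645
P7: 3·165 + 4·31 = 619
P8: 3·6 + 4·8 = 50
Highest: P1 at 857.

P1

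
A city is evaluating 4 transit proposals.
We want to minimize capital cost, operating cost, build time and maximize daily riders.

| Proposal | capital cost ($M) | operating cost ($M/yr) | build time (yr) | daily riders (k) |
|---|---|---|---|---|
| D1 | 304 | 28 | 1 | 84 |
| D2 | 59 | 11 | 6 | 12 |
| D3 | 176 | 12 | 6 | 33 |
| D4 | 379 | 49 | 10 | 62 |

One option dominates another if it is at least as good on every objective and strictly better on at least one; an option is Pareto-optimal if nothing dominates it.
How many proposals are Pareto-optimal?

3

D1: not dominated (best build time).
D2: not dominated (best capital cost).
D3: not dominated.
D4: dominated by D1 (capital cost 304≤379, operating cost 28≤49, build time 1≤10, daily riders 84≥62).
Pareto-optimal: D1, D2, D3 → 3.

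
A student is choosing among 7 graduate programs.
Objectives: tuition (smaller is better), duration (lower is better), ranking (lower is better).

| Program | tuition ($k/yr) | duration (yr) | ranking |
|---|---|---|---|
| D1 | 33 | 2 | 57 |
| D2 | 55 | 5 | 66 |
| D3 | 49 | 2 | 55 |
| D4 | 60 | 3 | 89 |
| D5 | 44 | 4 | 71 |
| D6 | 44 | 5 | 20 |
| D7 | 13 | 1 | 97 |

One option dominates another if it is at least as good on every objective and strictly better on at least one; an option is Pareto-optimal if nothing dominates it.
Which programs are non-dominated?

D1: not dominated.
D2: dominated by D1 (tuition 33≤55, duration 2≤5, ranking 57≤66).
D3: not dominated.
D4: dominated by D1 (tuition 33≤60, duration 2≤3, ranking 57≤89).
D5: dominated by D1 (tuition 33≤44, duration 2≤4, ranking 57≤71).
D6: not dominated (best ranking).
D7: not dominated (best tuition).

D1, D3, D6, D7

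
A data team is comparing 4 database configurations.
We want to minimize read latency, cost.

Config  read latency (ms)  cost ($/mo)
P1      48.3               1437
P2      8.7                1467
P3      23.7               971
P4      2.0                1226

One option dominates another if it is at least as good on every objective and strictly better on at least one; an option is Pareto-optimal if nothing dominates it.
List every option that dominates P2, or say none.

P4: read latency 2.0≤8.7, cost 1226≤1467 — dominates P2.
Others (P1, P3) are each worse than P2 on at least one objective.

P4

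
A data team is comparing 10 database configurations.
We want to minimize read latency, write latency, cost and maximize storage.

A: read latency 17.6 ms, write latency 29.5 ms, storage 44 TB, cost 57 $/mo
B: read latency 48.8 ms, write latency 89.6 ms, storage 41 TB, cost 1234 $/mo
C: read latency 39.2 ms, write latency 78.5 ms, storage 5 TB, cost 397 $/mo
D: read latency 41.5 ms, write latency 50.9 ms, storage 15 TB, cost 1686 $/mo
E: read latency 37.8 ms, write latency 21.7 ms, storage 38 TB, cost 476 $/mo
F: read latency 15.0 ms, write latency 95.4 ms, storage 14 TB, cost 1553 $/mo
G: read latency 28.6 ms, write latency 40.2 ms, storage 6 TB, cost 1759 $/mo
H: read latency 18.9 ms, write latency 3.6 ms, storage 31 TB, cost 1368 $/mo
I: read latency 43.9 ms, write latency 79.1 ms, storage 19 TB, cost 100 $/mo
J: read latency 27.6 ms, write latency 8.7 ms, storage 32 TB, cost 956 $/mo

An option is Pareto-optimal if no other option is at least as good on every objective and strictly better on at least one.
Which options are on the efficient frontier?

A: not dominated (best storage).
B: dominated by A (read latency 17.6≤48.8, write latency 29.5≤89.6, storage 44≥41, cost 57≤1234).
C: dominated by A (read latency 17.6≤39.2, write latency 29.5≤78.5, storage 44≥5, cost 57≤397).
D: dominated by A (read latency 17.6≤41.5, write latency 29.5≤50.9, storage 44≥15, cost 57≤1686).
E: not dominated.
F: not dominated (best read latency).
G: dominated by A (read latency 17.6≤28.6, write latency 29.5≤40.2, storage 44≥6, cost 57≤1759).
H: not dominated (best write latency).
I: dominated by A (read latency 17.6≤43.9, write latency 29.5≤79.1, storage 44≥19, cost 57≤100).
J: not dominated.

A, E, F, H, J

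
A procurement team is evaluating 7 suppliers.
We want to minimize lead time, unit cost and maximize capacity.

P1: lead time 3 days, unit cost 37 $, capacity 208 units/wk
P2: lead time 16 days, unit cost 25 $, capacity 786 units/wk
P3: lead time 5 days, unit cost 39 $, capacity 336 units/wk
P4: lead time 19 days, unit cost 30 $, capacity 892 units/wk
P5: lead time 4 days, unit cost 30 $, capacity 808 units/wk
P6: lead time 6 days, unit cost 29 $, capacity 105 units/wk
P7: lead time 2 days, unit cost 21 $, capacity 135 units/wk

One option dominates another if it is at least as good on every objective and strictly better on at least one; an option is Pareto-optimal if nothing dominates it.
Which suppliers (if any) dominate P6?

P7: lead time 2≤6, unit cost 21≤29, capacity 135≥105 — dominates P6.
Others (P1, P2, P3, P4, P5) are each worse than P6 on at least one objective.

P7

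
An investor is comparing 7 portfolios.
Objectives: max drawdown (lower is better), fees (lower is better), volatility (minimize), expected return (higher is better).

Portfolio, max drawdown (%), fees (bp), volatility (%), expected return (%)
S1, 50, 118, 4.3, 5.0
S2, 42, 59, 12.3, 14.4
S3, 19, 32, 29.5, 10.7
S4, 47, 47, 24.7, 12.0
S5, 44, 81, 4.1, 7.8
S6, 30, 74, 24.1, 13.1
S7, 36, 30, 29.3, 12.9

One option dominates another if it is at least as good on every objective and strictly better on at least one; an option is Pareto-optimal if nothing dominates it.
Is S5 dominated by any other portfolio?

No

S1: worse on max drawdown (50 vs 44).
S2: worse on volatility (12.3 vs 4.1).
S3: worse on volatility (29.5 vs 4.1).
S4: worse on max drawdown (47 vs 44).
S6: worse on volatility (24.1 vs 4.1).
S7: worse on volatility (29.3 vs 4.1).
No option is at least as good as S5 on every objective and strictly better on one.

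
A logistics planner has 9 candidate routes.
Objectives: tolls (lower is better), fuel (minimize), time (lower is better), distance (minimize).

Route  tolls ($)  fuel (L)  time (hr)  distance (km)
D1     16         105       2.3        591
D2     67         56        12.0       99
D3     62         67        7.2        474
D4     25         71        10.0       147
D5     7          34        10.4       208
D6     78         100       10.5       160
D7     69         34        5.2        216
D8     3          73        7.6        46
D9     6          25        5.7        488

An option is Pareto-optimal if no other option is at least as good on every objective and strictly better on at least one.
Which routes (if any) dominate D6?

D4, D8

D4: tolls 25≤78, fuel 71≤100, time 10.0≤10.5, distance 147≤160 — dominates D6.
D8: tolls 3≤78, fuel 73≤100, time 7.6≤10.5, distance 46≤160 — dominates D6.
Others (D1, D2, D3, D5, D7, D9) are each worse than D6 on at least one objective.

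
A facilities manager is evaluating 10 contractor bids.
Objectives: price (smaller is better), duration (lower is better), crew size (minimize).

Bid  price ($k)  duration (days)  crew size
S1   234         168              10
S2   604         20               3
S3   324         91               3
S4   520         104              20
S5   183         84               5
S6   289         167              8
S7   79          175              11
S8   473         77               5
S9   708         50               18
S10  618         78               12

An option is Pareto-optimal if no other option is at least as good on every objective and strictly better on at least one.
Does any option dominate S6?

Yes

S5 vs S6: price 183≤289, duration 84≤167, crew size 5≤8 — S5 is at least as good on every objective and strictly better on at least one, so S5 dominates S6.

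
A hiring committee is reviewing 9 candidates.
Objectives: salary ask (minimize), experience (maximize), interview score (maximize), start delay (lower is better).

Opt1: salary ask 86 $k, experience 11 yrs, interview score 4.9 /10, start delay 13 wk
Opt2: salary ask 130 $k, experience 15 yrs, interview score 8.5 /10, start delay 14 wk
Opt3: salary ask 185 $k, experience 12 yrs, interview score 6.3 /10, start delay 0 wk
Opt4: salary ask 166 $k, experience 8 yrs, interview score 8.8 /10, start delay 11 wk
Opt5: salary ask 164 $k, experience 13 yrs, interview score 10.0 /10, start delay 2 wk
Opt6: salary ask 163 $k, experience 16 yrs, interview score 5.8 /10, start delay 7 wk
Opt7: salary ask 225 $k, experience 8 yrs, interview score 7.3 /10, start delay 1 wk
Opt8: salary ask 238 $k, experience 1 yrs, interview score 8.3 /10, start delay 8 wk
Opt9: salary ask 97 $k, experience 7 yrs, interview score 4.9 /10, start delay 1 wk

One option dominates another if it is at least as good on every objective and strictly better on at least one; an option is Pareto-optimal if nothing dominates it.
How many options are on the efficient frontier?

7

Opt1: not dominated (best salary ask).
Opt2: not dominated.
Opt3: not dominated (best start delay).
Opt4: dominated by Opt5 (salary ask 164≤166, experience 13≥8, interview score 10.0≥8.8, start delay 2≤11).
Opt5: not dominated (best interview score).
Opt6: not dominated (best experience).
Opt7: not dominated.
Opt8: dominated by Opt5 (salary ask 164≤238, experience 13≥1, interview score 10.0≥8.3, start delay 2≤8).
Opt9: not dominated.
Pareto-optimal: Opt1, Opt2, Opt3, Opt5, Opt6, Opt7, Opt9 → 7.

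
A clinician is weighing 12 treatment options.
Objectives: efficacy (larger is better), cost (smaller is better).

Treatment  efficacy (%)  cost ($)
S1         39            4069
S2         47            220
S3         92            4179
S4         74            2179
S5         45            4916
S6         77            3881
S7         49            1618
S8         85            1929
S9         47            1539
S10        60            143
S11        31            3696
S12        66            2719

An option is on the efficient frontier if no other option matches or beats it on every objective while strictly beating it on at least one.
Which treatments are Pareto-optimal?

S1: dominated by S2 (efficacy 47≥39, cost 220≤4069).
S2: dominated by S10 (efficacy 60≥47, cost 143≤220).
S3: not dominated (best efficacy).
S4: dominated by S8 (efficacy 85≥74, cost 1929≤2179).
S5: dominated by S2 (efficacy 47≥45, cost 220≤4916).
S6: dominated by S8 (efficacy 85≥77, cost 1929≤3881).
S7: dominated by S10 (efficacy 60≥49, cost 143≤1618).
S8: not dominated.
S9: dominated by S2 (efficacy 47≥47, cost 220≤1539).
S10: not dominated (best cost).
S11: dominated by S2 (efficacy 47≥31, cost 220≤3696).
S12: dominated by S4 (efficacy 74≥66, cost 2179≤2719).

S3, S8, S10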